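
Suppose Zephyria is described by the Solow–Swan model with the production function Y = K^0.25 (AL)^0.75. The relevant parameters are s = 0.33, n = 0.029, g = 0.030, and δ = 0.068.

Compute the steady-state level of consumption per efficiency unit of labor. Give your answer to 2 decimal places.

c* = 0.92

In steady state, investment equals break-even investment: s·k^α = (n + g + δ)·k.
Dividing both sides by k: k^(1−α) = s / (n + g + δ).
k^0.75 = 0.33 / (0.029 + 0.030 + 0.068) = 0.33 / 0.127 = 2.5984
k* = 2.5984^(1/0.75) ≈ 3.5722
y* = (k*)^α = 3.5722^0.25 ≈ 1.3748
c* = (1 − s)·y* = (1 − 0.33) × 1.3748 ≈ 0.9211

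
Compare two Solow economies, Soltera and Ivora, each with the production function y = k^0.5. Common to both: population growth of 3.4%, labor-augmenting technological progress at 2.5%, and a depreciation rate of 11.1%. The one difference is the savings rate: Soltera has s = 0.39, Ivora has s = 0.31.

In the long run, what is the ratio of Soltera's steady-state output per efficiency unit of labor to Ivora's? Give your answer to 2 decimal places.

y*_S / y*_I ≈ 1.26

Steady-state y* = [s/(n + g + δ)]^(α/(1−α)), so the ratio is [ (s_S/(n + g + δ)_S) / (s_I/(n + g + δ)_I) ]^1.
s_S/(n + g + δ)_S = 0.39/0.170 = 2.2941; s_I/(n + g + δ)_I = 0.31/0.170 = 1.8235.
Ratio = (2.2941/1.8235)^1 = 1.2581^1 ≈ 1.2581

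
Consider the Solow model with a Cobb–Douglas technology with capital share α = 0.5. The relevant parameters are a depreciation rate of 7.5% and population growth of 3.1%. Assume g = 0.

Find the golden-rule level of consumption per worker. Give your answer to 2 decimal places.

c_gold ≈ 2.36

At the golden rule, f'(k) = n + δ, so α·k^(α−1) = n + δ and k_gold = (α/(n + δ))^(1/(1−α)).
k_gold = (0.5/0.106)^(1/0.5) = 4.7170^2 ≈ 22.2501
c_gold = f(k_gold) − (n + δ)·k_gold = 4.7170 − 0.106×22.2501 ≈ 2.3585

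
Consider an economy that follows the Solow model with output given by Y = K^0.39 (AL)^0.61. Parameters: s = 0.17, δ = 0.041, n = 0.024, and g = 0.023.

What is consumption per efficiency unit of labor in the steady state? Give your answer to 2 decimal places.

c* ≈ 1.26

Steady state requires s·f(k) = (n + g + δ)·k, i.e. s·k^α = (n + g + δ)·k.
Dividing both sides by k: k^(1−α) = s / (n + g + δ).
k^0.61 = 0.17 / (0.024 + 0.023 + 0.041) = 0.17 / 0.088 = 1.9318
k* = 1.9318^(1/0.61) ≈ 2.9430
y* = (k*)^α = 2.9430^0.39 ≈ 1.5234
c* = (1 − s)·y* = (1 − 0.17) × 1.5234 ≈ 1.2644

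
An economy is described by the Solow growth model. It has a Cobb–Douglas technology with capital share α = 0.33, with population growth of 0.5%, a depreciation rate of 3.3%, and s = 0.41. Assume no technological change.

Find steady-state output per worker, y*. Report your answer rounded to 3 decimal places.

In steady state, investment equals break-even investment: s·k^α = (n + δ)·k.
Rearranging, k^(1−α) = s / (n + δ).
k^0.67 = 0.41 / (0.005 + 0.033) = 0.41 / 0.038 = 10.7895
k* = 10.7895^(1/0.67) ≈ 34.8171
y* = (k*)^α = 34.8171^0.33 ≈ 3.2269

y* ≈ 3.227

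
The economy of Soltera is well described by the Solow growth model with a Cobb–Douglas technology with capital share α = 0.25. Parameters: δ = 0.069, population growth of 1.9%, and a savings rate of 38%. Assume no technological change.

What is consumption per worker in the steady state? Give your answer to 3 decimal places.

In steady state, investment equals break-even investment: s·k^α = (n + δ)·k.
Rearranging, k^(1−α) = s / (n + δ).
k^0.75 = 0.38 / (0.019 + 0.069) = 0.38 / 0.088 = 4.3182
k* = 4.3182^(1/0.75) ≈ 7.0319
y* = (k*)^α = 7.0319^0.25 ≈ 1.6284
c* = (1 − s)·y* = (1 − 0.38) × 1.6284 ≈ 1.0096

c* = 1.010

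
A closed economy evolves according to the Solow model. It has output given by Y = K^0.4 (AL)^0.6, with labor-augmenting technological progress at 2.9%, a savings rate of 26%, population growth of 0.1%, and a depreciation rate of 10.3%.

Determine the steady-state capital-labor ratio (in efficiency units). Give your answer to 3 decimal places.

k* ≈ 3.056

In steady state, investment equals break-even investment: s·k^α = (n + g + δ)·k.
Rearranging, k^(1−α) = s / (n + g + δ).
k^0.6 = 0.26 / (0.001 + 0.029 + 0.103) = 0.26 / 0.133 = 1.9549
k* = 1.9549^(1/0.6) ≈ 3.0564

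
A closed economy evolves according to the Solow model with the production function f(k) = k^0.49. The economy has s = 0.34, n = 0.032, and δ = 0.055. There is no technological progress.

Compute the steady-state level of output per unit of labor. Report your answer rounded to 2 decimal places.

y* = 3.70

In steady state, investment equals break-even investment: s·k^α = (n + δ)·k.
Dividing both sides by k: k^(1−α) = s / (n + δ).
k^0.51 = 0.34 / (0.032 + 0.055) = 0.34 / 0.087 = 3.9080
k* = 3.9080^(1/0.51) ≈ 14.4776
y* = (k*)^α = 14.4776^0.49 ≈ 3.7046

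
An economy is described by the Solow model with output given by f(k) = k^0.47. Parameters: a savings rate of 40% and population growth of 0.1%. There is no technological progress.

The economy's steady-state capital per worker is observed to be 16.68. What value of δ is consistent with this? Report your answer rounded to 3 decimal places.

δ ≈ 0.089

In steady state, investment equals break-even investment: s·k^α = (n + δ)·k.
So s / (n + δ) = (k*)^(1−α) = 16.68^0.53 = 4.4439.
Therefore n + δ = s / 4.4439 = 0.40 / 4.4439 = 0.0900, so δ = 0.0900 − 0.001 = 0.0890.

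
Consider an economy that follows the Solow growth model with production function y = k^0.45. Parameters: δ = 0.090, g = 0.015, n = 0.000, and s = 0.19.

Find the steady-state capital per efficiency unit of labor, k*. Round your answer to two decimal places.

k* = 2.94

Steady state requires s·f(k) = (n + g + δ)·k, i.e. s·k^α = (n + g + δ)·k.
Rearranging, k^(1−α) = s / (n + g + δ).
k^0.55 = 0.19 / (0.000 + 0.015 + 0.090) = 0.19 / 0.105 = 1.8095
k* = 1.8095^(1/0.55) ≈ 2.9396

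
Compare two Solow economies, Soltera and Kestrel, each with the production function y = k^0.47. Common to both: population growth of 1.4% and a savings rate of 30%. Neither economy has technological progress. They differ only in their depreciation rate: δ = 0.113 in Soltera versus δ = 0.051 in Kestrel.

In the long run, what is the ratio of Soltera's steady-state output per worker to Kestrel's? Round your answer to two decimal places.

Steady-state y* = [s/(n + δ)]^(α/(1−α)), so the ratio is [ (s_S/(n + δ)_S) / (s_K/(n + δ)_K) ]^0.8868.
s_S/(n + δ)_S = 0.30/0.127 = 2.3622; s_K/(n + δ)_K = 0.30/0.065 = 4.6154.
Ratio = (2.3622/4.6154)^0.8868 = 0.5118^0.8868 ≈ 0.5521

y*_S / y*_K ≈ 0.55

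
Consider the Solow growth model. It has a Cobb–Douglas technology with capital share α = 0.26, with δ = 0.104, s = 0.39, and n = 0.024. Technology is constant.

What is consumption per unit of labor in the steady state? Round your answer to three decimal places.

c* = 0.902

At the steady state, Δk = 0, so s·k^α = (n + δ)·k.
Rearranging, k^(1−α) = s / (n + δ).
k^0.74 = 0.39 / (0.024 + 0.104) = 0.39 / 0.128 = 3.0469
k* = 3.0469^(1/0.74) ≈ 4.5067
y* = (k*)^α = 4.5067^0.26 ≈ 1.4791
c* = (1 − s)·y* = (1 − 0.39) × 1.4791 ≈ 0.9023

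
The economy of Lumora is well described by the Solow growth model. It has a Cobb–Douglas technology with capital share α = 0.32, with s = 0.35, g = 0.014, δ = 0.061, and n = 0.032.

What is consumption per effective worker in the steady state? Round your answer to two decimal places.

At the steady state, Δk = 0, so s·k^α = (n + g + δ)·k.
Dividing both sides by k: k^(1−α) = s / (n + g + δ).
k^0.68 = 0.35 / (0.032 + 0.014 + 0.061) = 0.35 / 0.107 = 3.2710
k* = 3.2710^(1/0.68) ≈ 5.7132
y* = (k*)^α = 5.7132^0.32 ≈ 1.7466
c* = (1 − s)·y* = (1 − 0.35) × 1.7466 ≈ 1.1353

c* = 1.14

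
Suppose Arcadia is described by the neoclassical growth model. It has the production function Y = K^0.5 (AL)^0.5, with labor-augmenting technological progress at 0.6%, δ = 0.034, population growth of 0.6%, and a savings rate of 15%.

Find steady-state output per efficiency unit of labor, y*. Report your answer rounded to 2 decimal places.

At the steady state, Δk = 0, so s·k^α = (n + g + δ)·k.
Dividing both sides by k: k^(1−α) = s / (n + g + δ).
k^0.5 = 0.15 / (0.006 + 0.006 + 0.034) = 0.15 / 0.046 = 3.2609
k* = 3.2609^(1/0.5) ≈ 10.6335
y* = (k*)^α = 10.6335^0.5 ≈ 3.2609

y* ≈ 3.26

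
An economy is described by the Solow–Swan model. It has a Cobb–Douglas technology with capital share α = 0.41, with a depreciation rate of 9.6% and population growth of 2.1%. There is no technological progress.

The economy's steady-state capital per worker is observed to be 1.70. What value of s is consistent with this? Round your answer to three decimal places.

s ≈ 0.160

In steady state, investment equals break-even investment: s·k^α = (n + δ)·k.
So s / (n + δ) = (k*)^(1−α) = 1.70^0.59 = 1.3676.
Therefore s = 1.3676 × (n + δ) = 1.3676 × 0.117 = 0.1600.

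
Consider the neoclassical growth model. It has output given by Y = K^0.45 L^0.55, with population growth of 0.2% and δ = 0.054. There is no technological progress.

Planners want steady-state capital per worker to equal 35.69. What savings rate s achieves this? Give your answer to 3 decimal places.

s ≈ 0.400

In steady state, investment equals break-even investment: s·k^α = (n + δ)·k.
So s / (n + δ) = (k*)^(1−α) = 35.69^0.55 = 7.1433.
Therefore s = 7.1433 × (n + δ) = 7.1433 × 0.056 = 0.4000.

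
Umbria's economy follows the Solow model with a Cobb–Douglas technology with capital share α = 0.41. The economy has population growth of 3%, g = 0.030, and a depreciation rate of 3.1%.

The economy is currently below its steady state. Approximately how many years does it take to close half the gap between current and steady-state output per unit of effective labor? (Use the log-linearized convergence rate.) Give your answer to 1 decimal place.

half-life ≈ 12.9 years

Near the steady state the convergence rate is λ = (1 − α)(n + g + δ).
λ = (1 − 0.41) × 0.091 = 0.59 × 0.091 = 0.05369
Half-life = ln 2 / λ = 0.6931 / 0.05369 ≈ 12.91 years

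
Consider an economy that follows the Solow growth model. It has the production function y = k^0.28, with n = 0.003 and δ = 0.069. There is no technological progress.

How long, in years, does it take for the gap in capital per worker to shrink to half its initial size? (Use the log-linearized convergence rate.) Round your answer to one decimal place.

Near the steady state the convergence rate is λ = (1 − α)(n + δ).
λ = (1 − 0.28) × 0.072 = 0.72 × 0.072 = 0.05184
Half-life = ln 2 / λ = 0.6931 / 0.05184 ≈ 13.37 years

t_½ ≈ 13.4 years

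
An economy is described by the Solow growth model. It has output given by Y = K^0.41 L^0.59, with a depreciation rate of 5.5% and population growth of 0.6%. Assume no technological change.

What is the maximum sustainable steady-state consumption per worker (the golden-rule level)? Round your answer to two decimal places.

c_gold ≈ 2.22

At the golden rule, f'(k) = n + δ, so α·k^(α−1) = n + δ and k_gold = (α/(n + δ))^(1/(1−α)).
k_gold = (0.41/0.061)^(1/0.59) = 6.7213^1.6949 ≈ 25.2610
c_gold = f(k_gold) − (n + δ)·k_gold = 3.7584 − 0.061×25.2610 ≈ 2.2175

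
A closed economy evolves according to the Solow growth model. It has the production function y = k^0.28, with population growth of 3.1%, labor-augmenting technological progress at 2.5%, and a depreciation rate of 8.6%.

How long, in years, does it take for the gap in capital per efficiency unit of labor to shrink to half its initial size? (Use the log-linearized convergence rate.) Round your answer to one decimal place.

half-life ≈ 6.8 years

Near the steady state the convergence rate is λ = (1 − α)(n + g + δ).
λ = (1 − 0.28) × 0.142 = 0.72 × 0.142 = 0.10224
Half-life = ln 2 / λ = 0.6931 / 0.10224 ≈ 6.78 years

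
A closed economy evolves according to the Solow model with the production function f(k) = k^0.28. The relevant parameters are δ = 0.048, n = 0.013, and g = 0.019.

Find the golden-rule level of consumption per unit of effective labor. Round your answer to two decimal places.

c_gold ≈ 1.17

At the golden rule, f'(k) = n + g + δ, so α·k^(α−1) = n + g + δ and k_gold = (α/(n + g + δ))^(1/(1−α)).
k_gold = (0.28/0.080)^(1/0.72) = 3.5000^1.3889 ≈ 5.6971
c_gold = f(k_gold) − (n + g + δ)·k_gold = 1.6277 − 0.080×5.6971 ≈ 1.1719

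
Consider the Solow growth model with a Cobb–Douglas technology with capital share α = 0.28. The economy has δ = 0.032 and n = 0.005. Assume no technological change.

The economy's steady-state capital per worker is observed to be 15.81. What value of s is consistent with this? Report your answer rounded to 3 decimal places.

In steady state, investment equals break-even investment: s·k^α = (n + δ)·k.
So s / (n + δ) = (k*)^(1−α) = 15.81^0.72 = 7.2985.
Therefore s = 7.2985 × (n + δ) = 7.2985 × 0.037 = 0.2700.

s ≈ 0.270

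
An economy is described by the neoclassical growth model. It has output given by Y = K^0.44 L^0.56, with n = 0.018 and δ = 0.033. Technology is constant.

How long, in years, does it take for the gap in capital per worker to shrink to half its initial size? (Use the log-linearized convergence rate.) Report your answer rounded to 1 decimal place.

about 24.3 years

Near the steady state the convergence rate is λ = (1 − α)(n + δ).
λ = (1 − 0.44) × 0.051 = 0.56 × 0.051 = 0.02856
Half-life = ln 2 / λ = 0.6931 / 0.02856 ≈ 24.27 years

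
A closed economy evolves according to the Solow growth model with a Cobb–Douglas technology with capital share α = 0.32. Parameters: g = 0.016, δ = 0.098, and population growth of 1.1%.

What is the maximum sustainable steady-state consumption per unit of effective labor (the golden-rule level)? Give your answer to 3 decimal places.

c_gold ≈ 1.058

At the golden rule, f'(k) = n + g + δ, so α·k^(α−1) = n + g + δ and k_gold = (α/(n + g + δ))^(1/(1−α)).
k_gold = (0.32/0.125)^(1/0.68) = 2.5600^1.4706 ≈ 3.9844
c_gold = f(k_gold) − (n + g + δ)·k_gold = 1.5564 − 0.125×3.9844 ≈ 1.0584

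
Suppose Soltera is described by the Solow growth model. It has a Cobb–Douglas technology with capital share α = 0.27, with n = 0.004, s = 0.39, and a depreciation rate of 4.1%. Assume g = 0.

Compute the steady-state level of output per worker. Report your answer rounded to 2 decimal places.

y* ≈ 2.22

In steady state, investment equals break-even investment: s·k^α = (n + δ)·k.
Rearranging, k^(1−α) = s / (n + δ).
k^0.73 = 0.39 / (0.004 + 0.041) = 0.39 / 0.045 = 8.6667
k* = 8.6667^(1/0.73) ≈ 19.2633
y* = (k*)^α = 19.2633^0.27 ≈ 2.2227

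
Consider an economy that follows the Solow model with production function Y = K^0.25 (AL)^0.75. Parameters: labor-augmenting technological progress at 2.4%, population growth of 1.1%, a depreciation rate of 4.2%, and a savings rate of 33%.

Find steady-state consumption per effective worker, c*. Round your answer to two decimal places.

c* ≈ 1.09

At the steady state, Δk = 0, so s·k^α = (n + g + δ)·k.
Rearranging, k^(1−α) = s / (n + g + δ).
k^0.75 = 0.33 / (0.011 + 0.024 + 0.042) = 0.33 / 0.077 = 4.2857
k* = 4.2857^(1/0.75) ≈ 6.9614
y* = (k*)^α = 6.9614^0.25 ≈ 1.6243
c* = (1 − s)·y* = (1 − 0.33) × 1.6243 ≈ 1.0883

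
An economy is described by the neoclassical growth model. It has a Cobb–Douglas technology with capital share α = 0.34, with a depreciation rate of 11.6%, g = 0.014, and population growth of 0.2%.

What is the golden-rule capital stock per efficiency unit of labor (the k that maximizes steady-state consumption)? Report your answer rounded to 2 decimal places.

The golden rule sets f'(k) = n + g + δ, i.e. α·k^(α−1) = n + g + δ.
So k^(1−α) = α / (n + g + δ) = 0.34 / 0.132 = 2.5758.
k_gold = 2.5758^(1/0.66) ≈ 4.1937

k_gold ≈ 4.19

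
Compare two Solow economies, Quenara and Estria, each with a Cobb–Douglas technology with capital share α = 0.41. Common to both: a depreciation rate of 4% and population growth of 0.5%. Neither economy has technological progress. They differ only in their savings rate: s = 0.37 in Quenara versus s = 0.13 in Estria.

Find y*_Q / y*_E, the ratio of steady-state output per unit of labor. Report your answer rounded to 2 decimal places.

Steady-state y* = [s/(n + δ)]^(α/(1−α)), so the ratio is [ (s_Q/(n + δ)_Q) / (s_E/(n + δ)_E) ]^0.6949.
s_Q/(n + δ)_Q = 0.37/0.045 = 8.2222; s_E/(n + δ)_E = 0.13/0.045 = 2.8889.
Ratio = (8.2222/2.8889)^0.6949 = 2.8461^0.6949 ≈ 2.0685

y*_Q / y*_E ≈ 2.07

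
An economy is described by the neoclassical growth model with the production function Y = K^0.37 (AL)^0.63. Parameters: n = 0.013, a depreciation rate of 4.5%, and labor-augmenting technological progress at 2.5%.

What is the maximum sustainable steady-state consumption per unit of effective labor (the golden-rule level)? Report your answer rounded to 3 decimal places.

At the golden rule, f'(k) = n + g + δ, so α·k^(α−1) = n + g + δ and k_gold = (α/(n + g + δ))^(1/(1−α)).
k_gold = (0.37/0.083)^(1/0.63) = 4.4578^1.5873 ≈ 10.7238
c_gold = f(k_gold) − (n + g + δ)·k_gold = 2.4056 − 0.083×10.7238 ≈ 1.5155

c_gold ≈ 1.516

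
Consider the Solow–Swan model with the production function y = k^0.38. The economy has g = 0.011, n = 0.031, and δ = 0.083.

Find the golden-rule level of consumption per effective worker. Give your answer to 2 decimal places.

At the golden rule, f'(k) = n + g + δ, so α·k^(α−1) = n + g + δ and k_gold = (α/(n + g + δ))^(1/(1−α)).
k_gold = (0.38/0.125)^(1/0.62) = 3.0400^1.6129 ≈ 6.0093
c_gold = f(k_gold) − (n + g + δ)·k_gold = 1.9768 − 0.125×6.0093 ≈ 1.2256

c_gold ≈ 1.23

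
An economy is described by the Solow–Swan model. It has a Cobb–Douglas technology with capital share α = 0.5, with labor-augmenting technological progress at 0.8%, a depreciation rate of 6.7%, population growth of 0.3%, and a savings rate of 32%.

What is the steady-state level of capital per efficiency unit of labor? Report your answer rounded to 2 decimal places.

k* ≈ 16.83

In steady state, investment equals break-even investment: s·k^α = (n + g + δ)·k.
Rearranging, k^(1−α) = s / (n + g + δ).
k^0.5 = 0.32 / (0.003 + 0.008 + 0.067) = 0.32 / 0.078 = 4.1026
k* = 4.1026^(1/0.5) ≈ 16.8313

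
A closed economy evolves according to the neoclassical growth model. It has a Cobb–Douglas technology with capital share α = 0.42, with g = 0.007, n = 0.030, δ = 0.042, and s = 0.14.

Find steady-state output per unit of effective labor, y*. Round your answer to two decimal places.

y* = 1.51

In steady state, investment equals break-even investment: s·k^α = (n + g + δ)·k.
Rearranging, k^(1−α) = s / (n + g + δ).
k^0.58 = 0.14 / (0.030 + 0.007 + 0.042) = 0.14 / 0.079 = 1.7722
k* = 1.7722^(1/0.58) ≈ 2.6821
y* = (k*)^α = 2.6821^0.42 ≈ 1.5134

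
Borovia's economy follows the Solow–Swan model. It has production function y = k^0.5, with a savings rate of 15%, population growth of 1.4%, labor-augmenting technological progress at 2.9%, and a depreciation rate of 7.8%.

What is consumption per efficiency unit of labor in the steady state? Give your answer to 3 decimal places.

Steady state requires s·f(k) = (n + g + δ)·k, i.e. s·k^α = (n + g + δ)·k.
Dividing both sides by k: k^(1−α) = s / (n + g + δ).
k^0.5 = 0.15 / (0.014 + 0.029 + 0.078) = 0.15 / 0.121 = 1.2397
k* = 1.2397^(1/0.5) ≈ 1.5369
y* = (k*)^α = 1.5369^0.5 ≈ 1.2397
c* = (1 − s)·y* = (1 − 0.15) × 1.2397 ≈ 1.0537

c* ≈ 1.054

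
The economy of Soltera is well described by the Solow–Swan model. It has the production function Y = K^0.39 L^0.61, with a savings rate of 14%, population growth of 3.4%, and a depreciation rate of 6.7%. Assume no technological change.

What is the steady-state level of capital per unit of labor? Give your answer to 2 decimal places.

k* ≈ 1.71

Steady state requires s·f(k) = (n + δ)·k, i.e. s·k^α = (n + δ)·k.
Dividing both sides by k: k^(1−α) = s / (n + δ).
k^0.61 = 0.14 / (0.034 + 0.067) = 0.14 / 0.101 = 1.3861
k* = 1.3861^(1/0.61) ≈ 1.7079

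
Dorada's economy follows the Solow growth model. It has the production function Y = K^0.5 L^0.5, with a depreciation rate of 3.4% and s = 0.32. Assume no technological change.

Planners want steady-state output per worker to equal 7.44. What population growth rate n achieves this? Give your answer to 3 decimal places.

n ≈ 0.009

Steady state requires s·f(k) = (n + δ)·k, i.e. s·k^α = (n + δ)·k.
Since y* = [s/(n + δ)]^(α/(1−α)), we have s/(n + δ) = (y*)^((1−α)/α) = 7.44^1 = 7.4400.
Therefore n + δ = s / 7.4400 = 0.32 / 7.4400 = 0.0430, so n = 0.0430 − 0.034 = 0.0090.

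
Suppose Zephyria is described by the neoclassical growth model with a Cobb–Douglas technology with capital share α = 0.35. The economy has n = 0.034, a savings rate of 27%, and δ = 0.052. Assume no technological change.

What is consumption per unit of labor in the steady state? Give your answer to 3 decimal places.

At the steady state, Δk = 0, so s·k^α = (n + δ)·k.
Rearranging, k^(1−α) = s / (n + δ).
k^0.65 = 0.27 / (0.034 + 0.052) = 0.27 / 0.086 = 3.1395
k* = 3.1395^(1/0.65) ≈ 5.8130
y* = (k*)^α = 5.8130^0.35 ≈ 1.8516
c* = (1 − s)·y* = (1 − 0.27) × 1.8516 ≈ 1.3517

c* ≈ 1.352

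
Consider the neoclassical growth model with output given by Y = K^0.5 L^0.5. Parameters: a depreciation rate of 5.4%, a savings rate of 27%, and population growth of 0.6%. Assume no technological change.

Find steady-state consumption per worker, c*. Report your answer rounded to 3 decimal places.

In steady state, investment equals break-even investment: s·k^α = (n + δ)·k.
Rearranging, k^(1−α) = s / (n + δ).
k^0.5 = 0.27 / (0.006 + 0.054) = 0.27 / 0.060 = 4.5000
k* = 4.5000^(1/0.5) ≈ 20.2500
y* = (k*)^α = 20.2500^0.5 ≈ 4.5000
c* = (1 − s)·y* = (1 − 0.27) × 4.5000 ≈ 3.2850

c* ≈ 3.285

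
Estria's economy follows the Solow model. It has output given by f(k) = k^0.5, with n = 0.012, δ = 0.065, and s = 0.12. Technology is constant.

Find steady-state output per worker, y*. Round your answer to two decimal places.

y* ≈ 1.56

In steady state, investment equals break-even investment: s·k^α = (n + δ)·k.
Rearranging, k^(1−α) = s / (n + δ).
k^0.5 = 0.12 / (0.012 + 0.065) = 0.12 / 0.077 = 1.5584
k* = 1.5584^(1/0.5) ≈ 2.4286
y* = (k*)^α = 2.4286^0.5 ≈ 1.5584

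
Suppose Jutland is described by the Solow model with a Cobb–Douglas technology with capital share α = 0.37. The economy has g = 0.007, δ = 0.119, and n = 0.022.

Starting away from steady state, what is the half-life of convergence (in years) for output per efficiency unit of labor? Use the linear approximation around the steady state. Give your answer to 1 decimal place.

about 7.4 years

Near the steady state the convergence rate is λ = (1 − α)(n + g + δ).
λ = (1 − 0.37) × 0.148 = 0.63 × 0.148 = 0.09324
Half-life = ln 2 / λ = 0.6931 / 0.09324 ≈ 7.43 years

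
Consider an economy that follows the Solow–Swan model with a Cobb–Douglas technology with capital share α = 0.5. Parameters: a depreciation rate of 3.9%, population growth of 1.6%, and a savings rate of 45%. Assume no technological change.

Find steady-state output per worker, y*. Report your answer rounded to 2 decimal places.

y* = 8.18

In steady state, investment equals break-even investment: s·k^α = (n + δ)·k.
Dividing both sides by k: k^(1−α) = s / (n + δ).
k^0.5 = 0.45 / (0.016 + 0.039) = 0.45 / 0.055 = 8.1818
k* = 8.1818^(1/0.5) ≈ 66.9419
y* = (k*)^α = 66.9419^0.5 ≈ 8.1818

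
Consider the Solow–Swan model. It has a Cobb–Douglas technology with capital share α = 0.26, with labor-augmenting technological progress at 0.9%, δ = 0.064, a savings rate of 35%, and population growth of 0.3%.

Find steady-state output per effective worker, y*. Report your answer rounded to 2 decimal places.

y* ≈ 1.71

At the steady state, Δk = 0, so s·k^α = (n + g + δ)·k.
Rearranging, k^(1−α) = s / (n + g + δ).
k^0.74 = 0.35 / (0.003 + 0.009 + 0.064) = 0.35 / 0.076 = 4.6053
k* = 4.6053^(1/0.74) ≈ 7.8758
y* = (k*)^α = 7.8758^0.26 ≈ 1.7102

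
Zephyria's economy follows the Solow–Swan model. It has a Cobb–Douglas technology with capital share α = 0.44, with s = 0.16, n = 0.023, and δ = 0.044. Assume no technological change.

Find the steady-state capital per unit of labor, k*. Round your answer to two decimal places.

k* = 4.73

At the steady state, Δk = 0, so s·k^α = (n + δ)·k.
Dividing both sides by k: k^(1−α) = s / (n + δ).
k^0.56 = 0.16 / (0.023 + 0.044) = 0.16 / 0.067 = 2.3881
k* = 2.3881^(1/0.56) ≈ 4.7325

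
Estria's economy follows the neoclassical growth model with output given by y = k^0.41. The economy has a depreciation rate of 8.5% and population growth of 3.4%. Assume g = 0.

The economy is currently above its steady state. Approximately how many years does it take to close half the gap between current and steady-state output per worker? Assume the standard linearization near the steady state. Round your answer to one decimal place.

half-life ≈ 9.9 years

Near the steady state the convergence rate is λ = (1 − α)(n + δ).
λ = (1 − 0.41) × 0.119 = 0.59 × 0.119 = 0.07021
Half-life = ln 2 / λ = 0.6931 / 0.07021 ≈ 9.87 years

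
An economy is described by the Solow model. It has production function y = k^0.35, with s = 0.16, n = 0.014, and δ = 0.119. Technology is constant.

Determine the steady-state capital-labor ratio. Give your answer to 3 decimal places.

Steady state requires s·f(k) = (n + δ)·k, i.e. s·k^α = (n + δ)·k.
Dividing both sides by k: k^(1−α) = s / (n + δ).
k^0.65 = 0.16 / (0.014 + 0.119) = 0.16 / 0.133 = 1.2030
k* = 1.2030^(1/0.65) ≈ 1.3289

k* = 1.329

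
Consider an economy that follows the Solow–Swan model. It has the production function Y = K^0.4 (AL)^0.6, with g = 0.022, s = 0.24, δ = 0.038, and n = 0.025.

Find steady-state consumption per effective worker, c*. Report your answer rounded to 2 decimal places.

c* = 1.52

At the steady state, Δk = 0, so s·k^α = (n + g + δ)·k.
Dividing both sides by k: k^(1−α) = s / (n + g + δ).
k^0.6 = 0.24 / (0.025 + 0.022 + 0.038) = 0.24 / 0.085 = 2.8235
k* = 2.8235^(1/0.6) ≈ 5.6404
y* = (k*)^α = 5.6404^0.4 ≈ 1.9977
c* = (1 − s)·y* = (1 − 0.24) × 1.9977 ≈ 1.5183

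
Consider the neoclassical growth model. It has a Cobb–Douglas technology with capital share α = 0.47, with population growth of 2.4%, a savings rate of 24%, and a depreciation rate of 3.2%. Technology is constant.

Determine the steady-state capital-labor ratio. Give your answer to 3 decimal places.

Steady state requires s·f(k) = (n + δ)·k, i.e. s·k^α = (n + δ)·k.
Rearranging, k^(1−α) = s / (n + δ).
k^0.53 = 0.24 / (0.024 + 0.032) = 0.24 / 0.056 = 4.2857
k* = 4.2857^(1/0.53) ≈ 15.5774

k* ≈ 15.577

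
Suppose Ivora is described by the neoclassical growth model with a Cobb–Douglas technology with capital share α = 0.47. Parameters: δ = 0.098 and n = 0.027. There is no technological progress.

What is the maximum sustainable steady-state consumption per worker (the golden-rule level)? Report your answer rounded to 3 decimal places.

At the golden rule, f'(k) = n + δ, so α·k^(α−1) = n + δ and k_gold = (α/(n + δ))^(1/(1−α)).
k_gold = (0.47/0.125)^(1/0.53) = 3.7600^1.8868 ≈ 12.1693
c_gold = f(k_gold) − (n + δ)·k_gold = 3.2365 − 0.125×12.1693 ≈ 1.7153

c_gold ≈ 1.715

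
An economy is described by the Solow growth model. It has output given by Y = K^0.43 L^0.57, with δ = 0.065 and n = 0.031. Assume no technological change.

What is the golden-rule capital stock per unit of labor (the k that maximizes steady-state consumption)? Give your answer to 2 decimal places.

The golden rule sets f'(k) = n + δ, i.e. α·k^(α−1) = n + δ.
So k^(1−α) = α / (n + δ) = 0.43 / 0.096 = 4.4792.
k_gold = 4.4792^(1/0.57) ≈ 13.8822

k_gold ≈ 13.88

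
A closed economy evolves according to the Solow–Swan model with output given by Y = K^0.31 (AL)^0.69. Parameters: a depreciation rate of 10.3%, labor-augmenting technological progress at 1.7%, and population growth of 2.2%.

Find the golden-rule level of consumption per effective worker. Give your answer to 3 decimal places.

c_gold ≈ 0.980

At the golden rule, f'(k) = n + g + δ, so α·k^(α−1) = n + g + δ and k_gold = (α/(n + g + δ))^(1/(1−α)).
k_gold = (0.31/0.142)^(1/0.69) = 2.1831^1.4493 ≈ 3.1004
c_gold = f(k_gold) − (n + g + δ)·k_gold = 1.4202 − 0.142×3.1004 ≈ 0.9799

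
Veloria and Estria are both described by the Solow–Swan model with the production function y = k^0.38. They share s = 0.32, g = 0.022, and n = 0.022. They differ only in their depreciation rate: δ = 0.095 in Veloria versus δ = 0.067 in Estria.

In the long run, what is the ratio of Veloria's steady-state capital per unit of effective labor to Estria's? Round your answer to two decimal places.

ratio ≈ 0.70

Steady-state k* = [s/(n + g + δ)]^(1/(1−α)), so the ratio is [ (s_V/(n + g + δ)_V) / (s_E/(n + g + δ)_E) ]^1.6129.
s_V/(n + g + δ)_V = 0.32/0.139 = 2.3022; s_E/(n + g + δ)_E = 0.32/0.111 = 2.8829.
Ratio = (2.3022/2.8829)^1.6129 = 0.7986^1.6129 ≈ 0.6958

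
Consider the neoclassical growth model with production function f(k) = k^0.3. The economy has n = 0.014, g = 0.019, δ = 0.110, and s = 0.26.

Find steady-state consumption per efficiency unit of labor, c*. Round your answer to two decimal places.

Steady state requires s·f(k) = (n + g + δ)·k, i.e. s·k^α = (n + g + δ)·k.
Rearranging, k^(1−α) = s / (n + g + δ).
k^0.7 = 0.26 / (0.014 + 0.019 + 0.110) = 0.26 / 0.143 = 1.8182
k* = 1.8182^(1/0.7) ≈ 2.3492
y* = (k*)^α = 2.3492^0.3 ≈ 1.2920
c* = (1 − s)·y* = (1 − 0.26) × 1.2920 ≈ 0.9561

c* = 0.96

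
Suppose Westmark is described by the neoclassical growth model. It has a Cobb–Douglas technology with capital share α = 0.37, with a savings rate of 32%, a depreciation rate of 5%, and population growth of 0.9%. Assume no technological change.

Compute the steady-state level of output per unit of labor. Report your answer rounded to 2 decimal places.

In steady state, investment equals break-even investment: s·k^α = (n + δ)·k.
Dividing both sides by k: k^(1−α) = s / (n + δ).
k^0.63 = 0.32 / (0.009 + 0.050) = 0.32 / 0.059 = 5.4237
k* = 5.4237^(1/0.63) ≈ 14.6403
y* = (k*)^α = 14.6403^0.37 ≈ 2.6993

y* = 2.70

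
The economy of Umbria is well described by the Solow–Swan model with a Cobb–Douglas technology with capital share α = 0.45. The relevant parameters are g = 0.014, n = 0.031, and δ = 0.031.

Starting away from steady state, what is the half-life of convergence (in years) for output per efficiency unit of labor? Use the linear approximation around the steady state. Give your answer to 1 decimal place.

half-life ≈ 16.6 years

Near the steady state the convergence rate is λ = (1 − α)(n + g + δ).
λ = (1 − 0.45) × 0.076 = 0.55 × 0.076 = 0.0418
Half-life = ln 2 / λ = 0.6931 / 0.0418 ≈ 16.58 years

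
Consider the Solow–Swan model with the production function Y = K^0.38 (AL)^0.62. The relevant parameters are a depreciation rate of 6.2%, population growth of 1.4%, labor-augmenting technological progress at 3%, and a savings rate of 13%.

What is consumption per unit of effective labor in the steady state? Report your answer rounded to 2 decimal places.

In steady state, investment equals break-even investment: s·k^α = (n + g + δ)·k.
Rearranging, k^(1−α) = s / (n + g + δ).
k^0.62 = 0.13 / (0.014 + 0.030 + 0.062) = 0.13 / 0.106 = 1.2264
k* = 1.2264^(1/0.62) ≈ 1.3898
y* = (k*)^α = 1.3898^0.38 ≈ 1.1332
c* = (1 − s)·y* = (1 − 0.13) × 1.1332 ≈ 0.9859

c* ≈ 0.99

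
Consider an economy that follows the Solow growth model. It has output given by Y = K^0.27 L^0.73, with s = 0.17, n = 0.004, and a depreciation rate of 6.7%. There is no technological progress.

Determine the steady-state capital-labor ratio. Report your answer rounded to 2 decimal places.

k* = 3.31

In steady state, investment equals break-even investment: s·k^α = (n + δ)·k.
Rearranging, k^(1−α) = s / (n + δ).
k^0.73 = 0.17 / (0.004 + 0.067) = 0.17 / 0.071 = 2.3944
k* = 2.3944^(1/0.73) ≈ 3.3071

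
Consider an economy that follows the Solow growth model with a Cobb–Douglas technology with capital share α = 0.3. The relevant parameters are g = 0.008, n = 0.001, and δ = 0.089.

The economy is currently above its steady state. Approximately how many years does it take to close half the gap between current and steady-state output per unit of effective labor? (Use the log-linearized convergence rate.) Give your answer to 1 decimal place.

half-life ≈ 10.1 years

Near the steady state the convergence rate is λ = (1 − α)(n + g + δ).
λ = (1 − 0.3) × 0.098 = 0.7 × 0.098 = 0.0686
Half-life = ln 2 / λ = 0.6931 / 0.0686 ≈ 10.10 years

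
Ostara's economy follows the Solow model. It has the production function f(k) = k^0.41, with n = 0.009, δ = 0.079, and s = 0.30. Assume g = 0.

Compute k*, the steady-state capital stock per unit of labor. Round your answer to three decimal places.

Steady state requires s·f(k) = (n + δ)·k, i.e. s·k^α = (n + δ)·k.
Rearranging, k^(1−α) = s / (n + δ).
k^0.59 = 0.30 / (0.009 + 0.079) = 0.30 / 0.088 = 3.4091
k* = 3.4091^(1/0.59) ≈ 7.9943

k* = 7.994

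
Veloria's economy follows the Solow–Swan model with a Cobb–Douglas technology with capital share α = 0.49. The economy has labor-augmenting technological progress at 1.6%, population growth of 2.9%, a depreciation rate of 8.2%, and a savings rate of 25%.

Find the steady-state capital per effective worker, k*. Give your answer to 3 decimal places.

At the steady state, Δk = 0, so s·k^α = (n + g + δ)·k.
Rearranging, k^(1−α) = s / (n + g + δ).
k^0.51 = 0.25 / (0.029 + 0.016 + 0.082) = 0.25 / 0.127 = 1.9685
k* = 1.9685^(1/0.51) ≈ 3.7734

k* ≈ 3.773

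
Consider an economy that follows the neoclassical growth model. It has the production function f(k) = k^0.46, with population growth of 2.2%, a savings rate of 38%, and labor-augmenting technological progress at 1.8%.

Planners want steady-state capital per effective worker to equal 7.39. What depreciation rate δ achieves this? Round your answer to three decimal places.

Steady state requires s·f(k) = (n + g + δ)·k, i.e. s·k^α = (n + g + δ)·k.
So s / (n + g + δ) = (k*)^(1−α) = 7.39^0.54 = 2.9449.
Therefore n + g + δ = s / 2.9449 = 0.38 / 2.9449 = 0.1290, so δ = 0.1290 − 0.040 = 0.0890.

δ ≈ 0.089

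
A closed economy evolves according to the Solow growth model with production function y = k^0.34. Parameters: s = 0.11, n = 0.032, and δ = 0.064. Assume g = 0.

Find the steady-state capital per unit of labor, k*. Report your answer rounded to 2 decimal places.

Steady state requires s·f(k) = (n + δ)·k, i.e. s·k^α = (n + δ)·k.
Rearranging, k^(1−α) = s / (n + δ).
k^0.66 = 0.11 / (0.032 + 0.064) = 0.11 / 0.096 = 1.1458
k* = 1.1458^(1/0.66) ≈ 1.2290

k* = 1.23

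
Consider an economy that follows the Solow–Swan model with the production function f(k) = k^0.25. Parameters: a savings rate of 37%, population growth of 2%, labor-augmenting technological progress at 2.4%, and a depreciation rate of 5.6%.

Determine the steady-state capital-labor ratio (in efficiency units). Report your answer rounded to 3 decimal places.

k* ≈ 5.723

At the steady state, Δk = 0, so s·k^α = (n + g + δ)·k.
Dividing both sides by k: k^(1−α) = s / (n + g + δ).
k^0.75 = 0.37 / (0.020 + 0.024 + 0.056) = 0.37 / 0.100 = 3.7000
k* = 3.7000^(1/0.75) ≈ 5.7227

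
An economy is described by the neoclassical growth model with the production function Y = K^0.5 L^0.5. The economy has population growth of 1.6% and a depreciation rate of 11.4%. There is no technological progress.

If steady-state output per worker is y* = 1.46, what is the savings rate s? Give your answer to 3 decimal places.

s ≈ 0.190

Steady state requires s·f(k) = (n + δ)·k, i.e. s·k^α = (n + δ)·k.
Since y* = [s/(n + δ)]^(α/(1−α)), we have s/(n + δ) = (y*)^((1−α)/α) = 1.46^1 = 1.4600.
Therefore s = 1.4600 × (n + δ) = 1.4600 × 0.130 = 0.1898.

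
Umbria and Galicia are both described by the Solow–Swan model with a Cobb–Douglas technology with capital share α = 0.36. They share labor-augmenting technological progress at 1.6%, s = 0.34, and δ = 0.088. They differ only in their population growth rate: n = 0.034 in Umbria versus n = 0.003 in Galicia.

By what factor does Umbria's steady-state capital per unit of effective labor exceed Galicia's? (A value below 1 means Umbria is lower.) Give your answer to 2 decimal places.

Steady-state k* = [s/(n + g + δ)]^(1/(1−α)), so the ratio is [ (s_U/(n + g + δ)_U) / (s_G/(n + g + δ)_G) ]^1.5625.
s_U/(n + g + δ)_U = 0.34/0.138 = 2.4638; s_G/(n + g + δ)_G = 0.34/0.107 = 3.1776.
Ratio = (2.4638/3.1776)^1.5625 = 0.7754^1.5625 ≈ 0.6720

k*_U / k*_G ≈ 0.67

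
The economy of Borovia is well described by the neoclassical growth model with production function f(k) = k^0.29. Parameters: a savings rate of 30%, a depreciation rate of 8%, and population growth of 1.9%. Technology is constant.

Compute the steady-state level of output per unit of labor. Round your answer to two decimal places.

y* = 1.57

Steady state requires s·f(k) = (n + δ)·k, i.e. s·k^α = (n + δ)·k.
Dividing both sides by k: k^(1−α) = s / (n + δ).
k^0.71 = 0.30 / (0.019 + 0.080) = 0.30 / 0.099 = 3.0303
k* = 3.0303^(1/0.71) ≈ 4.7659
y* = (k*)^α = 4.7659^0.29 ≈ 1.5728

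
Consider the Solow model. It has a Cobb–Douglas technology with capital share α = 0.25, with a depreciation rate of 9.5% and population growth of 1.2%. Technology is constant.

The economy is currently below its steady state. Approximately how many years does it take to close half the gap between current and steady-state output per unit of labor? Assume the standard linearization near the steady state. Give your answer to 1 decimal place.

about 8.6 years

Near the steady state the convergence rate is λ = (1 − α)(n + δ).
λ = (1 − 0.25) × 0.107 = 0.75 × 0.107 = 0.08025
Half-life = ln 2 / λ = 0.6931 / 0.08025 ≈ 8.64 years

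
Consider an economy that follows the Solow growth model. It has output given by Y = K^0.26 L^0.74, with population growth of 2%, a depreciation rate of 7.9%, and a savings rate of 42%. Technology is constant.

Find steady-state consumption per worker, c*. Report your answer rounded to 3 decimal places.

At the steady state, Δk = 0, so s·k^α = (n + δ)·k.
Rearranging, k^(1−α) = s / (n + δ).
k^0.74 = 0.42 / (0.020 + 0.079) = 0.42 / 0.099 = 4.2424
k* = 4.2424^(1/0.74) ≈ 7.0489
y* = (k*)^α = 7.0489^0.26 ≈ 1.6615
c* = (1 − s)·y* = (1 − 0.42) × 1.6615 ≈ 0.9637

c* = 0.964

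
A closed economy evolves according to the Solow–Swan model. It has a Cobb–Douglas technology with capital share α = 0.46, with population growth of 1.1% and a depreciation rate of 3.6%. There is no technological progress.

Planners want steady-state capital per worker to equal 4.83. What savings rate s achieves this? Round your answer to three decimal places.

s ≈ 0.110

Steady state requires s·f(k) = (n + δ)·k, i.e. s·k^α = (n + δ)·k.
So s / (n + δ) = (k*)^(1−α) = 4.83^0.54 = 2.3406.
Therefore s = 2.3406 × (n + δ) = 2.3406 × 0.047 = 0.1100.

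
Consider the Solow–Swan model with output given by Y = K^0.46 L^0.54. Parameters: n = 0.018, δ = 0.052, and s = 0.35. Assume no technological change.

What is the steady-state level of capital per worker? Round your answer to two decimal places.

At the steady state, Δk = 0, so s·k^α = (n + δ)·k.
Dividing both sides by k: k^(1−α) = s / (n + δ).
k^0.54 = 0.35 / (0.018 + 0.052) = 0.35 / 0.070 = 5.0000
k* = 5.0000^(1/0.54) ≈ 19.6965

k* ≈ 19.70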